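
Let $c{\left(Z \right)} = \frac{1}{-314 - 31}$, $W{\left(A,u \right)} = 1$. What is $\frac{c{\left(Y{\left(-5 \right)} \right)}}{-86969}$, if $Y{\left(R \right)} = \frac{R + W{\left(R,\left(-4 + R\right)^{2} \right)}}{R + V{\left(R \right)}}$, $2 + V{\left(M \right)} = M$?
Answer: $\frac{1}{30004305} \approx 3.3329 \cdot 10^{-8}$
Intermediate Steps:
$V{\left(M \right)} = -2 + M$
$Y{\left(R \right)} = \frac{1 + R}{-2 + 2 R}$ ($Y{\left(R \right)} = \frac{R + 1}{R + \left(-2 + R\right)} = \frac{1 + R}{-2 + 2 R}$)
$c{\left(Z \right)} = - \frac{1}{345}$ ($c{\left(Z \right)} = \frac{1}{-345} = - \frac{1}{345}$)
$\frac{c{\left(Y{\left(-5 \right)} \right)}}{-86969} = - \frac{1}{345 \left(-86969\right)} = \left(- \frac{1}{345}\right) \left(- \frac{1}{86969}\right) = \frac{1}{30004305}$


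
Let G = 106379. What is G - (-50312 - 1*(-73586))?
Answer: 83105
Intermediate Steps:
G - (-50312 - 1*(-73586)) = 106379 - (-50312 - 1*(-73586)) = 106379 - (-50312 + 73586) = 106379 - 1*23274 = 106379 - 23274 = 83105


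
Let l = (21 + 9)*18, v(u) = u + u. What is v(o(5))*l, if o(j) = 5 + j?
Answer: 10800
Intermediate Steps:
v(u) = 2*u
l = 540 (l = 30*18 = 540)
v(o(5))*l = (2*(5 + 5))*540 = (2*10)*540 = 20*540 = 10800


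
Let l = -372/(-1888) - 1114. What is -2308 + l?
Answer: -1615091/472 ≈ -3421.8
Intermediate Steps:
l = -525715/472 (l = -372*(-1/1888) - 1114 = 93/472 - 1114 = -525715/472 ≈ -1113.8)
-2308 + l = -2308 - 525715/472 = -1615091/472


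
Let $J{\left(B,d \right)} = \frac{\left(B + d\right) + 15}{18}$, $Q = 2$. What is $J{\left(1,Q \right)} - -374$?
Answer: $375$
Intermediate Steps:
$J{\left(B,d \right)} = \frac{5}{6} + \frac{B}{18} + \frac{d}{18}$ ($J{\left(B,d \right)} = \left(15 + B + d\right) \frac{1}{18} = \frac{5}{6} + \frac{B}{18} + \frac{d}{18}$)
$J{\left(1,Q \right)} - -374 = \left(\frac{5}{6} + \frac{1}{18} \cdot 1 + \frac{1}{18} \cdot 2\right) - -374 = \left(\frac{5}{6} + \frac{1}{18} + \frac{1}{9}\right) + 374 = 1 + 374 = 375$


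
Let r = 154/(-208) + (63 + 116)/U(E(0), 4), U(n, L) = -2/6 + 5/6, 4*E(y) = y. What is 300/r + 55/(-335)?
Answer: 112113/165959 ≈ 0.67555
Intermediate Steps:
E(y) = y/4
U(n, L) = ½ (U(n, L) = -2*⅙ + 5*(⅙) = -⅓ + ⅚ = ½)
r = 37155/104 (r = 154/(-208) + (63 + 116)/(½) = 154*(-1/208) + 179*2 = -77/104 + 358 = 37155/104 ≈ 357.26)
300/r + 55/(-335) = 300/(37155/104) + 55/(-335) = 300*(104/37155) + 55*(-1/335) = 2080/2477 - 11/67 = 112113/165959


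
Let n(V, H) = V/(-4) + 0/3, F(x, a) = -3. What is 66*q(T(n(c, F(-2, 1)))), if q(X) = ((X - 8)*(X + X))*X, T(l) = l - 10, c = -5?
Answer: -2708475/16 ≈ -1.6928e+5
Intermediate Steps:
n(V, H) = -V/4 (n(V, H) = V*(-¼) + 0*(⅓) = -V/4 + 0 = -V/4)
T(l) = -10 + l
q(X) = 2*X²*(-8 + X) (q(X) = ((-8 + X)*(2*X))*X = (2*X*(-8 + X))*X = 2*X²*(-8 + X))
66*q(T(n(c, F(-2, 1)))) = 66*(2*(-10 - ¼*(-5))²*(-8 + (-10 - ¼*(-5)))) = 66*(2*(-10 + 5/4)²*(-8 + (-10 + 5/4))) = 66*(2*(-35/4)²*(-8 - 35/4)) = 66*(2*(1225/16)*(-67/4)) = 66*(-82075/32) = -2708475/16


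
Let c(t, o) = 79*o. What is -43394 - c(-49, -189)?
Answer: -28463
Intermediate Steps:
-43394 - c(-49, -189) = -43394 - 79*(-189) = -43394 - 1*(-14931) = -43394 + 14931 = -28463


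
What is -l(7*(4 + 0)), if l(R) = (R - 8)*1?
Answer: -20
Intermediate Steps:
l(R) = -8 + R (l(R) = (-8 + R)*1 = -8 + R)
-l(7*(4 + 0)) = -(-8 + 7*(4 + 0)) = -(-8 + 7*4) = -(-8 + 28) = -1*20 = -20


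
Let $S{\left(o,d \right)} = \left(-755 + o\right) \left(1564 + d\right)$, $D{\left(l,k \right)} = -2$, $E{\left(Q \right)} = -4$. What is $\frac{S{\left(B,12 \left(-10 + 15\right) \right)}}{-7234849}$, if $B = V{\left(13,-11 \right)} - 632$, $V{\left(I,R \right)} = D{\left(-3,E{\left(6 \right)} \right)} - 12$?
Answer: $\frac{2275224}{7234849} \approx 0.31448$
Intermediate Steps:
$V{\left(I,R \right)} = -14$ ($V{\left(I,R \right)} = -2 - 12 = -14$)
$B = -646$ ($B = -14 - 632 = -646$)
$\frac{S{\left(B,12 \left(-10 + 15\right) \right)}}{-7234849} = \frac{-1180820 - 755 \cdot 12 \left(-10 + 15\right) + 1564 \left(-646\right) + 12 \left(-10 + 15\right) \left(-646\right)}{-7234849} = \left(-1180820 - 755 \cdot 12 \cdot 5 - 1010344 + 12 \cdot 5 \left(-646\right)\right) \left(- \frac{1}{7234849}\right) = \left(-1180820 - 45300 - 1010344 + 60 \left(-646\right)\right) \left(- \frac{1}{7234849}\right) = \left(-1180820 - 45300 - 1010344 - 38760\right) \left(- \frac{1}{7234849}\right) = \left(-2275224\right) \left(- \frac{1}{7234849}\right) = \frac{2275224}{7234849}$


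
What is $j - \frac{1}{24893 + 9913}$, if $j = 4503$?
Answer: $\frac{156731417}{34806} \approx 4503.0$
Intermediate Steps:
$j - \frac{1}{24893 + 9913} = 4503 - \frac{1}{24893 + 9913} = 4503 - \frac{1}{34806} = \frac{156731417}{34806}$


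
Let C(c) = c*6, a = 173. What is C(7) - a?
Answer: -131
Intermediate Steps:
C(c) = 6*c
C(7) - a = 6*7 - 1*173 = 42 - 173 = -131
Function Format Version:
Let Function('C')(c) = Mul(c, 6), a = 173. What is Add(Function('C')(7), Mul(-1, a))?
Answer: -131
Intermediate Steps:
Function('C')(c) = Mul(6, c)
Add(Function('C')(7), Mul(-1, a)) = Add(Mul(6, 7), Mul(-1, 173)) = Add(42, -173) = -131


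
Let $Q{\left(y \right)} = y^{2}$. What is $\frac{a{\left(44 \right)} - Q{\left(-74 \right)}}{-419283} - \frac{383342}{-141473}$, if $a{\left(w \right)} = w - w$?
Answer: $\frac{161503489934}{59317223859} \approx 2.7227$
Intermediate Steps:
$a{\left(w \right)} = 0$
$\frac{a{\left(44 \right)} - Q{\left(-74 \right)}}{-419283} - \frac{383342}{-141473} = \frac{0 - \left(-74\right)^{2}}{-419283} - \frac{383342}{-141473} = \left(0 - 5476\right) \left(- \frac{1}{419283}\right) - - \frac{383342}{141473} = \left(0 - 5476\right) \left(- \frac{1}{419283}\right) + \frac{383342}{141473} = \left(-5476\right) \left(- \frac{1}{419283}\right) + \frac{383342}{141473} = \frac{5476}{419283} + \frac{383342}{141473} = \frac{161503489934}{59317223859}$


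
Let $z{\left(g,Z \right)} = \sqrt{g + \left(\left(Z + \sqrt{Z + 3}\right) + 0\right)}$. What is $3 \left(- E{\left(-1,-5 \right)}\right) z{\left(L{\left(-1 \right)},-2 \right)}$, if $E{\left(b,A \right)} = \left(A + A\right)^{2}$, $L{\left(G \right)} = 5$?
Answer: $-600$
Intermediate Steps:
$E{\left(b,A \right)} = 4 A^{2}$ ($E{\left(b,A \right)} = \left(2 A\right)^{2} = 4 A^{2}$)
$z{\left(g,Z \right)} = \sqrt{Z + g + \sqrt{3 + Z}}$ ($z{\left(g,Z \right)} = \sqrt{g + \left(\left(Z + \sqrt{3 + Z}\right) + 0\right)} = \sqrt{g + \left(Z + \sqrt{3 + Z}\right)} = \sqrt{Z + g + \sqrt{3 + Z}}$)
$3 \left(- E{\left(-1,-5 \right)}\right) z{\left(L{\left(-1 \right)},-2 \right)} = 3 \left(- 4 \left(-5\right)^{2}\right) \sqrt{-2 + 5 + \sqrt{3 - 2}} = 3 \left(- 4 \cdot 25\right) \sqrt{-2 + 5 + \sqrt{1}} = 3 \left(\left(-1\right) 100\right) \sqrt{-2 + 5 + 1} = 3 \left(-100\right) \sqrt{4} = \left(-300\right) 2 = -600$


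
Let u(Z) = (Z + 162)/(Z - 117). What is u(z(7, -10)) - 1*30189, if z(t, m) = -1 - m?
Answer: -362287/12 ≈ -30191.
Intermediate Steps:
u(Z) = (162 + Z)/(-117 + Z)
u(z(7, -10)) - 1*30189 = (162 + (-1 - 1*(-10)))/(-117 + (-1 - 1*(-10))) - 1*30189 = (162 + (-1 + 10))/(-117 + (-1 + 10)) - 30189 = (162 + 9)/(-117 + 9) - 30189 = 171/(-108) - 30189 = -1/108*171 - 30189 = -19/12 - 30189 = -362287/12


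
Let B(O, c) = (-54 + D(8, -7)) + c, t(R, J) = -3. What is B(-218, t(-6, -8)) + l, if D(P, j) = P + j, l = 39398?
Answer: 39342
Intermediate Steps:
B(O, c) = -53 + c (B(O, c) = (-54 + (8 - 7)) + c = (-54 + 1) + c = -53 + c)
B(-218, t(-6, -8)) + l = (-53 - 3) + 39398 = -56 + 39398 = 39342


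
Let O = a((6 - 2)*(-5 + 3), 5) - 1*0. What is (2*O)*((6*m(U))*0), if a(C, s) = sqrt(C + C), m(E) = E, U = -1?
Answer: 0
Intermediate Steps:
a(C, s) = sqrt(2)*sqrt(C) (a(C, s) = sqrt(2*C) = sqrt(2)*sqrt(C))
O = 4*I (O = sqrt(2)*sqrt((6 - 2)*(-5 + 3)) - 1*0 = sqrt(2)*sqrt(4*(-2)) + 0 = sqrt(2)*sqrt(-8) + 0 = sqrt(2)*(2*I*sqrt(2)) + 0 = 4*I + 0 = 4*I ≈ 4.0*I)
(2*O)*((6*m(U))*0) = (2*(4*I))*((6*(-1))*0) = (8*I)*(-6*0) = (8*I)*0 = 0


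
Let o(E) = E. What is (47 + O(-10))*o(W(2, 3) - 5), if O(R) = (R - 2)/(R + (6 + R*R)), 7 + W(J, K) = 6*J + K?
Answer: 1125/8 ≈ 140.63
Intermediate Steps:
W(J, K) = -7 + K + 6*J (W(J, K) = -7 + (6*J + K) = -7 + (K + 6*J) = -7 + K + 6*J)
O(R) = (-2 + R)/(6 + R + R**2) (O(R) = (-2 + R)/(R + (6 + R**2)) = (-2 + R)/(6 + R + R**2))
(47 + O(-10))*o(W(2, 3) - 5) = (47 + (-2 - 10)/(6 - 10 + (-10)**2))*((-7 + 3 + 6*2) - 5) = (47 - 12/(6 - 10 + 100))*((-7 + 3 + 12) - 5) = (47 - 12/96)*(8 - 5) = (47 + (1/96)*(-12))*3 = (47 - 1/8)*3 = (375/8)*3 = 1125/8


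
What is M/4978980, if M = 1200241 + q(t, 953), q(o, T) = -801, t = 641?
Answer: 59972/248949 ≈ 0.24090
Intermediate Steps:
M = 1199440 (M = 1200241 - 801 = 1199440)
M/4978980 = 1199440/4978980 = 1199440*(1/4978980) = 59972/248949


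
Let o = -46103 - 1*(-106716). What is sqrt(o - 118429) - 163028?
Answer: -163028 + 6*I*sqrt(1606) ≈ -1.6303e+5 + 240.45*I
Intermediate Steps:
o = 60613 (o = -46103 + 106716 = 60613)
sqrt(o - 118429) - 163028 = sqrt(60613 - 118429) - 163028 = sqrt(-57816) - 163028 = 6*I*sqrt(1606) - 163028 = -163028 + 6*I*sqrt(1606)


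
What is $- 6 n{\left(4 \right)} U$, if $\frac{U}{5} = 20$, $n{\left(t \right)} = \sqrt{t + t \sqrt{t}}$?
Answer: $- 1200 \sqrt{3} \approx -2078.5$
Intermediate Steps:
$n{\left(t \right)} = \sqrt{t + t^{\frac{3}{2}}}$
$U = 100$ ($U = 5 \cdot 20 = 100$)
$- 6 n{\left(4 \right)} U = - 6 \sqrt{4 + 4^{\frac{3}{2}}} \cdot 100 = - 6 \sqrt{4 + 8} \cdot 100 = - 6 \sqrt{12} \cdot 100 = - 6 \cdot 2 \sqrt{3} \cdot 100 = - 12 \sqrt{3} \cdot 100 = - 1200 \sqrt{3}$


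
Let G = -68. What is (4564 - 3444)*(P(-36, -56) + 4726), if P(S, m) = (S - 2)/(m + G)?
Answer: 164097360/31 ≈ 5.2935e+6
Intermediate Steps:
P(S, m) = (-2 + S)/(-68 + m) (P(S, m) = (S - 2)/(m - 68) = (-2 + S)/(-68 + m))
(4564 - 3444)*(P(-36, -56) + 4726) = (4564 - 3444)*((-2 - 36)/(-68 - 56) + 4726) = 1120*(-38/(-124) + 4726) = 1120*(-1/124*(-38) + 4726) = 1120*(19/62 + 4726) = 1120*(293031/62) = 164097360/31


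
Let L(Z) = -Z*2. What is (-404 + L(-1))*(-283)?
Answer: 113766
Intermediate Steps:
L(Z) = -2*Z
(-404 + L(-1))*(-283) = (-404 - 2*(-1))*(-283) = (-404 + 2)*(-283) = -402*(-283) = 113766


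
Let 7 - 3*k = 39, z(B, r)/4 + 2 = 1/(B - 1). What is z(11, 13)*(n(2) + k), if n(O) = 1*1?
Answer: 1102/15 ≈ 73.467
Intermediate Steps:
n(O) = 1
z(B, r) = -8 + 4/(-1 + B) (z(B, r) = -8 + 4/(B - 1) = -8 + 4/(-1 + B))
k = -32/3 (k = 7/3 - ⅓*39 = 7/3 - 13 = -32/3 ≈ -10.667)
z(11, 13)*(n(2) + k) = (4*(3 - 2*11)/(-1 + 11))*(1 - 32/3) = (4*(3 - 22)/10)*(-29/3) = (4*(⅒)*(-19))*(-29/3) = -38/5*(-29/3) = 1102/15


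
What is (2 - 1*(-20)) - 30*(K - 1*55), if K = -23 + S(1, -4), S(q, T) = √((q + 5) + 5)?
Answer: 2362 - 30*√11 ≈ 2262.5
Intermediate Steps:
S(q, T) = √(10 + q) (S(q, T) = √((5 + q) + 5) = √(10 + q))
K = -23 + √11 (K = -23 + √(10 + 1) = -23 + √11 ≈ -19.683)
(2 - 1*(-20)) - 30*(K - 1*55) = (2 - 1*(-20)) - 30*((-23 + √11) - 1*55) = (2 + 20) - 30*((-23 + √11) - 55) = 22 - 30*(-78 + √11) = 22 + (2340 - 30*√11) = 2362 - 30*√11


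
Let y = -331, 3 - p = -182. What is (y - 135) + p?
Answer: -281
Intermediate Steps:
p = 185 (p = 3 - 1*(-182) = 3 + 182 = 185)
(y - 135) + p = (-331 - 135) + 185 = -466 + 185 = -281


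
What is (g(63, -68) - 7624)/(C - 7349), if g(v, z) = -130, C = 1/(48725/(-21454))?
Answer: 377813650/358101479 ≈ 1.0550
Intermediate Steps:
C = -21454/48725 (C = 1/(48725*(-1/21454)) = 1/(-48725/21454) = -21454/48725 ≈ -0.44031)
(g(63, -68) - 7624)/(C - 7349) = (-130 - 7624)/(-21454/48725 - 7349) = -7754/(-358101479/48725) = -7754*(-48725/358101479) = 377813650/358101479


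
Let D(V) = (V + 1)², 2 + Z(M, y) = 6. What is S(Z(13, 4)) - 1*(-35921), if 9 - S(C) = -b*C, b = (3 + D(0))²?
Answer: 35994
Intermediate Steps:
Z(M, y) = 4 (Z(M, y) = -2 + 6 = 4)
D(V) = (1 + V)²
b = 16 (b = (3 + (1 + 0)²)² = (3 + 1²)² = (3 + 1)² = 4² = 16)
S(C) = 9 + 16*C (S(C) = 9 - (-1)*16*C = 9 - (-16)*C = 9 + 16*C)
S(Z(13, 4)) - 1*(-35921) = (9 + 16*4) - 1*(-35921) = (9 + 64) + 35921 = 73 + 35921 = 35994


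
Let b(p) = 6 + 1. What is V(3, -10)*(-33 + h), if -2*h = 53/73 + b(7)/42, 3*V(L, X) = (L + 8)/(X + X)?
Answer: 322289/52560 ≈ 6.1318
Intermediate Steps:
V(L, X) = (8 + L)/(6*X) (V(L, X) = ((L + 8)/(X + X))/3 = ((8 + L)/((2*X)))/3 = ((8 + L)*(1/(2*X)))/3 = ((8 + L)/(2*X))/3 = (8 + L)/(6*X))
b(p) = 7
h = -391/876 (h = -(53/73 + 7/42)/2 = -(53*(1/73) + 7*(1/42))/2 = -(53/73 + ⅙)/2 = -½*391/438 = -391/876 ≈ -0.44635)
V(3, -10)*(-33 + h) = ((⅙)*(8 + 3)/(-10))*(-33 - 391/876) = ((⅙)*(-⅒)*11)*(-29299/876) = -11/60*(-29299/876) = 322289/52560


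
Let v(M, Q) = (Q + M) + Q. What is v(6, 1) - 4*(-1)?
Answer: 12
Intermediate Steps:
v(M, Q) = M + 2*Q (v(M, Q) = (M + Q) + Q = M + 2*Q)
v(6, 1) - 4*(-1) = (6 + 2*1) - 4*(-1) = (6 + 2) + 4 = 8 + 4 = 12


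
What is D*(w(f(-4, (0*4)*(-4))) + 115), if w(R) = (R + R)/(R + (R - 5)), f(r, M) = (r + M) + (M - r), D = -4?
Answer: -460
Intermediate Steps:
f(r, M) = 2*M (f(r, M) = (M + r) + (M - r) = 2*M)
w(R) = 2*R/(-5 + 2*R) (w(R) = (2*R)/(R + (-5 + R)) = (2*R)/(-5 + 2*R) = 2*R/(-5 + 2*R))
D*(w(f(-4, (0*4)*(-4))) + 115) = -4*(2*(2*((0*4)*(-4)))/(-5 + 2*(2*((0*4)*(-4)))) + 115) = -4*(2*(2*(0*(-4)))/(-5 + 2*(2*(0*(-4)))) + 115) = -4*(2*(2*0)/(-5 + 2*(2*0)) + 115) = -4*(2*0/(-5 + 2*0) + 115) = -4*(2*0/(-5 + 0) + 115) = -4*(2*0/(-5) + 115) = -4*(2*0*(-⅕) + 115) = -4*(0 + 115) = -4*115 = -460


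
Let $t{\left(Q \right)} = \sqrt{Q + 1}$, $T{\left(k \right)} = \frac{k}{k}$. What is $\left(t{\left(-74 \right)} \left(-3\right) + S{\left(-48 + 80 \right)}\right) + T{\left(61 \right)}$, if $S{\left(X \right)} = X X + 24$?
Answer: $1049 - 3 i \sqrt{73} \approx 1049.0 - 25.632 i$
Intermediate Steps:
$T{\left(k \right)} = 1$
$S{\left(X \right)} = 24 + X^{2}$ ($S{\left(X \right)} = X^{2} + 24 = 24 + X^{2}$)
$t{\left(Q \right)} = \sqrt{1 + Q}$
$\left(t{\left(-74 \right)} \left(-3\right) + S{\left(-48 + 80 \right)}\right) + T{\left(61 \right)} = \left(\sqrt{1 - 74} \left(-3\right) + \left(24 + \left(-48 + 80\right)^{2}\right)\right) + 1 = \left(\sqrt{-73} \left(-3\right) + \left(24 + 32^{2}\right)\right) + 1 = \left(i \sqrt{73} \left(-3\right) + \left(24 + 1024\right)\right) + 1 = \left(- 3 i \sqrt{73} + 1048\right) + 1 = \left(1048 - 3 i \sqrt{73}\right) + 1 = 1049 - 3 i \sqrt{73}$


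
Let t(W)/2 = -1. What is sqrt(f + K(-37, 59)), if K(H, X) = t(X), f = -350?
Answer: 4*I*sqrt(22) ≈ 18.762*I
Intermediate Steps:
t(W) = -2 (t(W) = 2*(-1) = -2)
K(H, X) = -2
sqrt(f + K(-37, 59)) = sqrt(-350 - 2) = sqrt(-352) = 4*I*sqrt(22)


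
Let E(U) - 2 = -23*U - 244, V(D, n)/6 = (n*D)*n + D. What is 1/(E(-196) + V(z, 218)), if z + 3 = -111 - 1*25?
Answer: -1/39631584 ≈ -2.5232e-8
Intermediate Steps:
z = -139 (z = -3 + (-111 - 1*25) = -3 + (-111 - 25) = -3 - 136 = -139)
V(D, n) = 6*D + 6*D*n**2 (V(D, n) = 6*((n*D)*n + D) = 6*((D*n)*n + D) = 6*(D*n**2 + D) = 6*(D + D*n**2) = 6*D + 6*D*n**2)
E(U) = -242 - 23*U (E(U) = 2 + (-23*U - 244) = 2 + (-244 - 23*U) = -242 - 23*U)
1/(E(-196) + V(z, 218)) = 1/((-242 - 23*(-196)) + 6*(-139)*(1 + 218**2)) = 1/((-242 + 4508) + 6*(-139)*(1 + 47524)) = 1/(4266 + 6*(-139)*47525) = 1/(4266 - 39635850) = 1/(-39631584) = -1/39631584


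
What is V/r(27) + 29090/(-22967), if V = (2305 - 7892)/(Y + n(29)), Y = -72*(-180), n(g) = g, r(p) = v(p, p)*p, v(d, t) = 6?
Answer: -61340018249/48327574806 ≈ -1.2693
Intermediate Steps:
r(p) = 6*p
Y = 12960
V = -5587/12989 (V = (2305 - 7892)/(12960 + 29) = -5587/12989 ≈ -0.43013)
V/r(27) + 29090/(-22967) = -5587/(12989*(6*27)) + 29090/(-22967) = -5587/12989/162 + 29090*(-1/22967) = -5587/12989*1/162 - 29090/22967 = -5587/2104218 - 29090/22967 = -61340018249/48327574806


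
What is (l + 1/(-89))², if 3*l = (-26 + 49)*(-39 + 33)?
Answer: 16769025/7921 ≈ 2117.0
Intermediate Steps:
l = -46 (l = ((-26 + 49)*(-39 + 33))/3 = (23*(-6))/3 = (⅓)*(-138) = -46)
(l + 1/(-89))² = (-46 + 1/(-89))² = (-46 - 1/89)² = (-4095/89)² = 16769025/7921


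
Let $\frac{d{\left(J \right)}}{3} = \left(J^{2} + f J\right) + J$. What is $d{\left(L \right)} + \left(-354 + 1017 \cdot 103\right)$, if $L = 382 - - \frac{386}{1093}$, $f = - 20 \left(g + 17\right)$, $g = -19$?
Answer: $\frac{704852762253}{1194649} \approx 5.9001 \cdot 10^{5}$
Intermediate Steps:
$f = 40$ ($f = - 20 \left(-19 + 17\right) = \left(-20\right) \left(-2\right) = 40$)
$L = \frac{417912}{1093}$ ($L = 382 - \left(-386\right) \frac{1}{1093} = 382 - - \frac{386}{1093} = 382 + \frac{386}{1093} = \frac{417912}{1093} \approx 382.35$)
$d{\left(J \right)} = 3 J^{2} + 123 J$ ($d{\left(J \right)} = 3 \left(\left(J^{2} + 40 J\right) + J\right) = 3 \left(J^{2} + 41 J\right) = 3 J^{2} + 123 J$)
$d{\left(L \right)} + \left(-354 + 1017 \cdot 103\right) = 3 \cdot \frac{417912}{1093} \left(41 + \frac{417912}{1093}\right) + \left(-354 + 1017 \cdot 103\right) = 3 \cdot \frac{417912}{1093} \cdot \frac{462725}{1093} + \left(-354 + 104751\right) = \frac{580134990600}{1194649} + 104397 = \frac{704852762253}{1194649}$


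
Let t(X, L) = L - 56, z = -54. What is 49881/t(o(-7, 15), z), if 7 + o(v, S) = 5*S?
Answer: -49881/110 ≈ -453.46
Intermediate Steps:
o(v, S) = -7 + 5*S
t(X, L) = -56 + L
49881/t(o(-7, 15), z) = 49881/(-56 - 54) = 49881/(-110) = 49881*(-1/110) = -49881/110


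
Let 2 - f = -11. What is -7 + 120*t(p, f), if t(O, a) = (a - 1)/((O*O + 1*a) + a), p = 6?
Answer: 503/31 ≈ 16.226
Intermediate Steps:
f = 13 (f = 2 - 1*(-11) = 2 + 11 = 13)
t(O, a) = (-1 + a)/(O² + 2*a) (t(O, a) = (-1 + a)/((O² + a) + a) = (-1 + a)/((a + O²) + a) = (-1 + a)/(O² + 2*a))
-7 + 120*t(p, f) = -7 + 120*((-1 + 13)/(6² + 2*13)) = -7 + 120*(12/(36 + 26)) = -7 + 120*(12/62) = -7 + 120*((1/62)*12) = -7 + 120*(6/31) = -7 + 720/31 = 503/31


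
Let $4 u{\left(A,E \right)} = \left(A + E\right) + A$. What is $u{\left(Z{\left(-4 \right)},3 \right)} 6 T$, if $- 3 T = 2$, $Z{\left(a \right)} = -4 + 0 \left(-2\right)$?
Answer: $5$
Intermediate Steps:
$Z{\left(a \right)} = -4$ ($Z{\left(a \right)} = -4 + 0 = -4$)
$T = - \frac{2}{3}$ ($T = \left(- \frac{1}{3}\right) 2 = - \frac{2}{3} \approx -0.66667$)
$u{\left(A,E \right)} = \frac{A}{2} + \frac{E}{4}$ ($u{\left(A,E \right)} = \frac{\left(A + E\right) + A}{4} = \frac{E + 2 A}{4} = \frac{A}{2} + \frac{E}{4}$)
$u{\left(Z{\left(-4 \right)},3 \right)} 6 T = \left(\frac{1}{2} \left(-4\right) + \frac{1}{4} \cdot 3\right) 6 \left(- \frac{2}{3}\right) = \left(-2 + \frac{3}{4}\right) 6 \left(- \frac{2}{3}\right) = \left(- \frac{5}{4}\right) 6 \left(- \frac{2}{3}\right) = \left(- \frac{15}{2}\right) \left(- \frac{2}{3}\right) = 5$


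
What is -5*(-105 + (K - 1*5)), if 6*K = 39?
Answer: 1035/2 ≈ 517.50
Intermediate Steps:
K = 13/2 (K = (⅙)*39 = 13/2 ≈ 6.5000)
-5*(-105 + (K - 1*5)) = -5*(-105 + (13/2 - 1*5)) = -5*(-105 + (13/2 - 5)) = -5*(-105 + 3/2) = -5*(-207/2) = 1035/2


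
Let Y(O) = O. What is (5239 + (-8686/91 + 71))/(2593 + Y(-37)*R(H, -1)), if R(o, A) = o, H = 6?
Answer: 474524/215761 ≈ 2.1993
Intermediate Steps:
(5239 + (-8686/91 + 71))/(2593 + Y(-37)*R(H, -1)) = (5239 + (-8686/91 + 71))/(2593 - 37*6) = (5239 + (-8686/91 + 71))/(2593 - 222) = (5239 + (-101*86/91 + 71))/2371 = (5239 + (-8686/91 + 71))*(1/2371) = (5239 - 2225/91)*(1/2371) = (474524/91)*(1/2371) = 474524/215761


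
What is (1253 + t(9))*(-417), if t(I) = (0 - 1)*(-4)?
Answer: -524169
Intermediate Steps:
t(I) = 4 (t(I) = -1*(-4) = 4)
(1253 + t(9))*(-417) = (1253 + 4)*(-417) = 1257*(-417) = -524169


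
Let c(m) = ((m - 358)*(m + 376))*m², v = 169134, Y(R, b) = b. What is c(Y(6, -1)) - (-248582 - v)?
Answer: 283091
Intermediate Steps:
c(m) = m²*(-358 + m)*(376 + m) (c(m) = ((-358 + m)*(376 + m))*m² = m²*(-358 + m)*(376 + m))
c(Y(6, -1)) - (-248582 - v) = (-1)²*(-134608 + (-1)² + 18*(-1)) - (-248582 - 1*169134) = 1*(-134608 + 1 - 18) - (-248582 - 169134) = 1*(-134625) - 1*(-417716) = -134625 + 417716 = 283091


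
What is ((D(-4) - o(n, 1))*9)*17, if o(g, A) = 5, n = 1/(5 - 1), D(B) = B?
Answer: -1377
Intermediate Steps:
n = 1/4 ≈ 0.25000
((D(-4) - o(n, 1))*9)*17 = ((-4 - 1*5)*9)*17 = ((-4 - 5)*9)*17 = -9*9*17 = -81*17 = -1377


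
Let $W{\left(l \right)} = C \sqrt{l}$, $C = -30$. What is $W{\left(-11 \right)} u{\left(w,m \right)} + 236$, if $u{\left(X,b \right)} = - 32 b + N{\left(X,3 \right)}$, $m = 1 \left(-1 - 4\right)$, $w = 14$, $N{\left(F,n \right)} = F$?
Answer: $236 - 5220 i \sqrt{11} \approx 236.0 - 17313.0 i$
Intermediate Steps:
$m = -5$ ($m = 1 \left(-5\right) = -5$)
$W{\left(l \right)} = - 30 \sqrt{l}$
$u{\left(X,b \right)} = X - 32 b$ ($u{\left(X,b \right)} = - 32 b + X = X - 32 b$)
$W{\left(-11 \right)} u{\left(w,m \right)} + 236 = - 30 \sqrt{-11} \left(14 - -160\right) + 236 = - 30 i \sqrt{11} \left(14 + 160\right) + 236 = - 30 i \sqrt{11} \cdot 174 + 236 = - 5220 i \sqrt{11} + 236 = 236 - 5220 i \sqrt{11}$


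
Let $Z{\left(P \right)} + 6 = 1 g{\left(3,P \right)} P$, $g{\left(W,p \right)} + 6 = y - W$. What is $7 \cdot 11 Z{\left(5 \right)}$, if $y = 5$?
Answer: $-2002$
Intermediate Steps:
$g{\left(W,p \right)} = -1 - W$ ($g{\left(W,p \right)} = -6 - \left(-5 + W\right) = -1 - W$)
$Z{\left(P \right)} = -6 - 4 P$ ($Z{\left(P \right)} = -6 + 1 \left(-1 - 3\right) P = -6 + 1 \left(-4\right) P = -6 - 4 P$)
$7 \cdot 11 Z{\left(5 \right)} = 7 \cdot 11 \left(-6 - 20\right) = 77 \left(-6 - 20\right) = 77 \left(-26\right) = -2002$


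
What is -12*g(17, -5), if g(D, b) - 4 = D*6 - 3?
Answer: -1236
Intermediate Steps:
g(D, b) = 1 + 6*D (g(D, b) = 4 + (D*6 - 3) = 4 + (6*D - 3) = 4 + (-3 + 6*D) = 1 + 6*D)
-12*g(17, -5) = -12*(1 + 6*17) = -12*(1 + 102) = -12*103 = -1236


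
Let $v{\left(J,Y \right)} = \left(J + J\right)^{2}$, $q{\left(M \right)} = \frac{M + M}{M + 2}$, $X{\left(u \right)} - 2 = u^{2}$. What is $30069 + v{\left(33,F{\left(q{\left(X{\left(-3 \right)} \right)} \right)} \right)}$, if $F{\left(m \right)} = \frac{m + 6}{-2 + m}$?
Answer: $34425$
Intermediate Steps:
$X{\left(u \right)} = 2 + u^{2}$
$q{\left(M \right)} = \frac{2 M}{2 + M}$
$F{\left(m \right)} = \frac{6 + m}{-2 + m}$
$v{\left(J,Y \right)} = 4 J^{2}$ ($v{\left(J,Y \right)} = \left(2 J\right)^{2} = 4 J^{2}$)
$30069 + v{\left(33,F{\left(q{\left(X{\left(-3 \right)} \right)} \right)} \right)} = 30069 + 4 \cdot 33^{2} = 30069 + 4 \cdot 1089 = 30069 + 4356 = 34425$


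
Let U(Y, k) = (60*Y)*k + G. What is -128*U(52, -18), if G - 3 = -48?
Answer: 7194240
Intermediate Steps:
G = -45 (G = 3 - 48 = -45)
U(Y, k) = -45 + 60*Y*k (U(Y, k) = (60*Y)*k - 45 = 60*Y*k - 45 = -45 + 60*Y*k)
-128*U(52, -18) = -128*(-45 + 60*52*(-18)) = -128*(-45 - 56160) = -128*(-56205) = 7194240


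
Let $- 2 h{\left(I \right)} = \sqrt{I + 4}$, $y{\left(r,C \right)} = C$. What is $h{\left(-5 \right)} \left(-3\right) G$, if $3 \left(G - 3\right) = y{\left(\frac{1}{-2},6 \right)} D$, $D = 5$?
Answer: $\frac{39 i}{2} \approx 19.5 i$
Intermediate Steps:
$h{\left(I \right)} = - \frac{\sqrt{4 + I}}{2}$ ($h{\left(I \right)} = - \frac{\sqrt{I + 4}}{2} = - \frac{\sqrt{4 + I}}{2}$)
$G = 13$ ($G = 3 + \frac{6 \cdot 5}{3} = 3 + \frac{1}{3} \cdot 30 = 3 + 10 = 13$)
$h{\left(-5 \right)} \left(-3\right) G = - \frac{\sqrt{4 - 5}}{2} \left(-3\right) 13 = - \frac{\sqrt{-1}}{2} \left(-3\right) 13 = - \frac{i}{2} \left(-3\right) 13 = \frac{3 i}{2} \cdot 13 = \frac{39 i}{2}$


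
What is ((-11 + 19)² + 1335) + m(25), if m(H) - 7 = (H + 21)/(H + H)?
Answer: 35173/25 ≈ 1406.9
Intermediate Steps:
m(H) = 7 + (21 + H)/(2*H) (m(H) = 7 + (H + 21)/(H + H) = 7 + (21 + H)/((2*H)) = 7 + (21 + H)*(1/(2*H)) = 7 + (21 + H)/(2*H))
((-11 + 19)² + 1335) + m(25) = ((-11 + 19)² + 1335) + (3/2)*(7 + 5*25)/25 = (8² + 1335) + (3/2)*(1/25)*(7 + 125) = (64 + 1335) + (3/2)*(1/25)*132 = 1399 + 198/25 = 35173/25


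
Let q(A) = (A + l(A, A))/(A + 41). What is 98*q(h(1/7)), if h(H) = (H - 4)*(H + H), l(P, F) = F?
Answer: -10584/1955 ≈ -5.4138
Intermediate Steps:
h(H) = 2*H*(-4 + H) (h(H) = (-4 + H)*(2*H) = 2*H*(-4 + H))
q(A) = 2*A/(41 + A) (q(A) = (A + A)/(A + 41) = (2*A)/(41 + A) = 2*A/(41 + A))
98*q(h(1/7)) = 98*(2*(2*(-4 + 1/7)/7)/(41 + 2*(-4 + 1/7)/7)) = 98*(2*(2*(1/7)*(-4 + 1/7))/(41 + 2*(1/7)*(-4 + 1/7))) = 98*(2*(2*(1/7)*(-27/7))/(41 + 2*(1/7)*(-27/7))) = 98*(2*(-54/49)/(41 - 54/49)) = 98*(2*(-54/49)/(1955/49)) = 98*(2*(-54/49)*(49/1955)) = 98*(-108/1955) = -10584/1955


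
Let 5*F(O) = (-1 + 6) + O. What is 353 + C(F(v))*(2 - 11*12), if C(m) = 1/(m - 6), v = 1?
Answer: 4561/12 ≈ 380.08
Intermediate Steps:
F(O) = 1 + O/5 (F(O) = ((-1 + 6) + O)/5 = (5 + O)/5 = 1 + O/5)
C(m) = 1/(-6 + m)
353 + C(F(v))*(2 - 11*12) = 353 + (2 - 11*12)/(-6 + (1 + (⅕)*1)) = 353 + (2 - 132)/(-6 + (1 + ⅕)) = 353 - 130/(-6 + 6/5) = 353 - 130/(-24/5) = 353 - 5/24*(-130) = 353 + 325/12 = 4561/12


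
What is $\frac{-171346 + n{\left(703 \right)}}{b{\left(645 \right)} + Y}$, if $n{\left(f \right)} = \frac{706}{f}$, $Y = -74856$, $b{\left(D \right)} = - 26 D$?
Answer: $\frac{20075922}{10735513} \approx 1.87$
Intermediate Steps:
$\frac{-171346 + n{\left(703 \right)}}{b{\left(645 \right)} + Y} = \frac{-171346 + \frac{706}{703}}{\left(-26\right) 645 - 74856} = \frac{-171346 + 706 \cdot \frac{1}{703}}{-16770 - 74856} = \frac{-171346 + \frac{706}{703}}{-91626} = \left(- \frac{120455532}{703}\right) \left(- \frac{1}{91626}\right) = \frac{20075922}{10735513}$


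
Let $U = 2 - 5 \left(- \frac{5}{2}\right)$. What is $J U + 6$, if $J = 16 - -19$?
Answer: $\frac{1027}{2} \approx 513.5$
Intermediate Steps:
$U = \frac{29}{2}$ ($U = 2 - 5 \left(\left(-5\right) \frac{1}{2}\right) = 2 - - \frac{25}{2} = 2 + \frac{25}{2} = \frac{29}{2} \approx 14.5$)
$J = 35$ ($J = 16 + 19 = 35$)
$J U + 6 = 35 \cdot \frac{29}{2} + 6 = \frac{1015}{2} + 6 = \frac{1027}{2}$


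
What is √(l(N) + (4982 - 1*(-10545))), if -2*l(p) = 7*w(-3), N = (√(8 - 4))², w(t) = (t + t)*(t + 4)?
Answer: 26*√23 ≈ 124.69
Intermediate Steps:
w(t) = 2*t*(4 + t) (w(t) = (2*t)*(4 + t) = 2*t*(4 + t))
N = 4 (N = (√4)² = 2² = 4)
l(p) = 21 (l(p) = -7*2*(-3)*(4 - 3)/2 = -7*2*(-3)*1/2 = -7*(-6)/2 = -½*(-42) = 21)
√(l(N) + (4982 - 1*(-10545))) = √(21 + (4982 - 1*(-10545))) = √(21 + (4982 + 10545)) = √(21 + 15527) = √15548 = 26*√23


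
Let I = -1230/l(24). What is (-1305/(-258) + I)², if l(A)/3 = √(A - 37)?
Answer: -1240807675/96148 + 178350*I*√13/559 ≈ -12905.0 + 1150.4*I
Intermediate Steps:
l(A) = 3*√(-37 + A) (l(A) = 3*√(A - 37) = 3*√(-37 + A))
I = 410*I*√13/13 (I = -1230*1/(3*√(-37 + 24)) = -1230*(-I*√13/39) = -(-410)*I*√13/13 = 410*I*√13/13 ≈ 113.71*I)
(-1305/(-258) + I)² = (-1305/(-258) + 410*I*√13/13)² = (-1305*(-1/258) + 410*I*√13/13)² = (435/86 + 410*I*√13/13)²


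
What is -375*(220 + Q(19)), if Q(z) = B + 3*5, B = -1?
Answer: -87750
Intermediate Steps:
Q(z) = 14 (Q(z) = -1 + 3*5 = -1 + 15 = 14)
-375*(220 + Q(19)) = -375*(220 + 14) = -375*234 = -87750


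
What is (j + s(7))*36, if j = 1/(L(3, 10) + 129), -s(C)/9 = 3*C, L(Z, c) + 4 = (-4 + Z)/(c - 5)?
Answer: -353793/52 ≈ -6803.7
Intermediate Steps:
L(Z, c) = -4 + (-4 + Z)/(-5 + c) (L(Z, c) = -4 + (-4 + Z)/(c - 5) = -4 + (-4 + Z)/(-5 + c))
s(C) = -27*C
j = 5/624 (j = 1/((16 + 3 - 4*10)/(-5 + 10) + 129) = 1/((16 + 3 - 40)/5 + 129) = 1/((1/5)*(-21) + 129) = 1/(-21/5 + 129) = 1/(624/5) = 5/624 ≈ 0.0080128)
(j + s(7))*36 = (5/624 - 27*7)*36 = (5/624 - 189)*36 = -117931/624*36 = -353793/52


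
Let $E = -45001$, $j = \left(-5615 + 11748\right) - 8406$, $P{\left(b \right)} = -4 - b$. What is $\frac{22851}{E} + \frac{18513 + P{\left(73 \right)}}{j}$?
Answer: $- \frac{881578759}{102287273} \approx -8.6187$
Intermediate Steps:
$j = -2273$ ($j = 6133 - 8406 = -2273$)
$\frac{22851}{E} + \frac{18513 + P{\left(73 \right)}}{j} = \frac{22851}{-45001} + \frac{18513 - 77}{-2273} = 22851 \left(- \frac{1}{45001}\right) + \left(18513 - 77\right) \left(- \frac{1}{2273}\right) = - \frac{22851}{45001} + \left(18513 - 77\right) \left(- \frac{1}{2273}\right) = - \frac{22851}{45001} + 18436 \left(- \frac{1}{2273}\right) = - \frac{22851}{45001} - \frac{18436}{2273} = - \frac{881578759}{102287273}$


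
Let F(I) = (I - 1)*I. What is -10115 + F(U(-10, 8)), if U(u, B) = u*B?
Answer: -3635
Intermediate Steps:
U(u, B) = B*u
F(I) = I*(-1 + I) (F(I) = (-1 + I)*I = I*(-1 + I))
-10115 + F(U(-10, 8)) = -10115 + (8*(-10))*(-1 + 8*(-10)) = -10115 - 80*(-1 - 80) = -10115 - 80*(-81) = -10115 + 6480 = -3635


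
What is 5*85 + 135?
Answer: 560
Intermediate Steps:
5*85 + 135 = 425 + 135 = 560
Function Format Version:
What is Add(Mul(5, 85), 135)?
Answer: 560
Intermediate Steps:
Add(Mul(5, 85), 135) = Add(425, 135) = 560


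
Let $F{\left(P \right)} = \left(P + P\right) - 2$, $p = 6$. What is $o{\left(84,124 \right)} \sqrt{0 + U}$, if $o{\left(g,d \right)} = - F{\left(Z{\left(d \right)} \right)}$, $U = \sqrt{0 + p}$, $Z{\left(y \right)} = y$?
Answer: $- 246 \sqrt[4]{6} \approx -385.01$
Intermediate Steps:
$F{\left(P \right)} = -2 + 2 P$ ($F{\left(P \right)} = 2 P - 2 = -2 + 2 P$)
$U = \sqrt{6}$ ($U = \sqrt{0 + 6} = \sqrt{6} \approx 2.4495$)
$o{\left(g,d \right)} = 2 - 2 d$ ($o{\left(g,d \right)} = - (-2 + 2 d) = 2 - 2 d$)
$o{\left(84,124 \right)} \sqrt{0 + U} = \left(2 - 248\right) \sqrt{0 + \sqrt{6}} = \left(2 - 248\right) \sqrt{\sqrt{6}} = - 246 \sqrt[4]{6}$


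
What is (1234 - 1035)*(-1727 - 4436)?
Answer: -1226437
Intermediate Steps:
(1234 - 1035)*(-1727 - 4436) = 199*(-6163) = -1226437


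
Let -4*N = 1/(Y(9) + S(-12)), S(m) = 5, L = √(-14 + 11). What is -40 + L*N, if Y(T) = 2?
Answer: -40 - I*√3/28 ≈ -40.0 - 0.061859*I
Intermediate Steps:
L = I*√3 (L = √(-3) = I*√3 ≈ 1.732*I)
N = -1/28 (N = -1/(4*(2 + 5)) = -¼/7 = -¼*⅐ = -1/28 ≈ -0.035714)
-40 + L*N = -40 + (I*√3)*(-1/28) = -40 - I*√3/28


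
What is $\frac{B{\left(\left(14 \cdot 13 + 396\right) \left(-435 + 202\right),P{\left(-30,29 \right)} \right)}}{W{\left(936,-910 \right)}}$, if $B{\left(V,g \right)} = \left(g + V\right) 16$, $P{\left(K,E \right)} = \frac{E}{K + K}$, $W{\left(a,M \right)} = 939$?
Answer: $- \frac{32321876}{14085} \approx -2294.8$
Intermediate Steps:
$P{\left(K,E \right)} = \frac{E}{2 K}$
$B{\left(V,g \right)} = 16 V + 16 g$ ($B{\left(V,g \right)} = \left(V + g\right) 16 = 16 V + 16 g$)
$\frac{B{\left(\left(14 \cdot 13 + 396\right) \left(-435 + 202\right),P{\left(-30,29 \right)} \right)}}{W{\left(936,-910 \right)}} = \frac{16 \left(14 \cdot 13 + 396\right) \left(-435 + 202\right) + 16 \cdot \frac{1}{2} \cdot 29 \frac{1}{-30}}{939} = \left(16 \left(182 + 396\right) \left(-233\right) + 16 \cdot \frac{1}{2} \cdot 29 \left(- \frac{1}{30}\right)\right) \frac{1}{939} = \left(16 \cdot 578 \left(-233\right) + 16 \left(- \frac{29}{60}\right)\right) \frac{1}{939} = \left(16 \left(-134674\right) - \frac{116}{15}\right) \frac{1}{939} = \left(-2154784 - \frac{116}{15}\right) \frac{1}{939} = \left(- \frac{32321876}{15}\right) \frac{1}{939} = - \frac{32321876}{14085}$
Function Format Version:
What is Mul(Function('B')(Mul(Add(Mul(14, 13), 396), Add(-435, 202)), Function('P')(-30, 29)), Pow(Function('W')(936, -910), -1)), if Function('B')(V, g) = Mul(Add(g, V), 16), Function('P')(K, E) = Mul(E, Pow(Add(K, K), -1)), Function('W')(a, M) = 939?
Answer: Rational(-32321876, 14085) ≈ -2294.8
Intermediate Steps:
Function('P')(K, E) = Mul(Rational(1, 2), E, Pow(K, -1)) (Function('P')(K, E) = Mul(E, Pow(Mul(2, K), -1)) = Mul(E, Mul(Rational(1, 2), Pow(K, -1))) = Mul(Rational(1, 2), E, Pow(K, -1)))
Function('B')(V, g) = Add(Mul(16, V), Mul(16, g)) (Function('B')(V, g) = Mul(Add(V, g), 16) = Add(Mul(16, V), Mul(16, g)))
Mul(Function('B')(Mul(Add(Mul(14, 13), 396), Add(-435, 202)), Function('P')(-30, 29)), Pow(Function('W')(936, -910), -1)) = Mul(Add(Mul(16, Mul(Add(Mul(14, 13), 396), Add(-435, 202))), Mul(16, Mul(Rational(1, 2), 29, Pow(-30, -1)))), Pow(939, -1)) = Mul(Add(Mul(16, Mul(Add(182, 396), -233)), Mul(16, Mul(Rational(1, 2), 29, Rational(-1, 30)))), Rational(1, 939)) = Mul(Add(Mul(16, Mul(578, -233)), Mul(16, Rational(-29, 60))), Rational(1, 939)) = Mul(Add(Mul(16, -134674), Rational(-116, 15)), Rational(1, 939)) = Mul(Add(-2154784, Rational(-116, 15)), Rational(1, 939)) = Mul(Rational(-32321876, 15), Rational(1, 939)) = Rational(-32321876, 14085)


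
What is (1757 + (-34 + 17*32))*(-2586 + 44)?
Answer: -5762714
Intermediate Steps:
(1757 + (-34 + 17*32))*(-2586 + 44) = (1757 + (-34 + 544))*(-2542) = (1757 + 510)*(-2542) = 2267*(-2542) = -5762714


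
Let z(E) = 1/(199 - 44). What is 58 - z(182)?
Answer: 8989/155 ≈ 57.994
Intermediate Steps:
z(E) = 1/155
58 - z(182) = 58 - 1*1/155 = 58 - 1/155 = 8989/155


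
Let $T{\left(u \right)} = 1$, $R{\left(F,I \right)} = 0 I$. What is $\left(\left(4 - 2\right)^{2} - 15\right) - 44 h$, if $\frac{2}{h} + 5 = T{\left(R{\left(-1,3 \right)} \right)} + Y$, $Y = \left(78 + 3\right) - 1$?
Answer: $- \frac{231}{19} \approx -12.158$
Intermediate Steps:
$R{\left(F,I \right)} = 0$
$Y = 80$ ($Y = 81 + \left(-2 + 1\right) = 81 - 1 = 80$)
$h = \frac{1}{38}$ ($h = \frac{2}{-5 + \left(1 + 80\right)} = \frac{2}{-5 + 81} = \frac{2}{76} = 2 \cdot \frac{1}{76} = \frac{1}{38} \approx 0.026316$)
$\left(\left(4 - 2\right)^{2} - 15\right) - 44 h = \left(\left(4 - 2\right)^{2} - 15\right) - \frac{22}{19} = \left(2^{2} - 15\right) - \frac{22}{19} = \left(4 - 15\right) - \frac{22}{19} = -11 - \frac{22}{19} = - \frac{231}{19}$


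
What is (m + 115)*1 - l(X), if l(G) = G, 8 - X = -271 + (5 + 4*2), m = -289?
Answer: -440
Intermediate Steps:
X = 266 (X = 8 - (-271 + (5 + 4*2)) = 8 - (-271 + (5 + 8)) = 8 - (-271 + 13) = 8 - 1*(-258) = 8 + 258 = 266)
(m + 115)*1 - l(X) = (-289 + 115)*1 - 1*266 = -174*1 - 266 = -174 - 266 = -440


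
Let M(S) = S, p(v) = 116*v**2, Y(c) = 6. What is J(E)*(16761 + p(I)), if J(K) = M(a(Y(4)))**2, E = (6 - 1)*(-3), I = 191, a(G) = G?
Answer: 152948052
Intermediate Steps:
E = -15 (E = 5*(-3) = -15)
J(K) = 36 (J(K) = 6**2 = 36)
J(E)*(16761 + p(I)) = 36*(16761 + 116*191**2) = 36*(16761 + 116*36481) = 36*(16761 + 4231796) = 36*4248557 = 152948052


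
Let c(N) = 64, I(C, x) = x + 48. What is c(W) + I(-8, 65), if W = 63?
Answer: 177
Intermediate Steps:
I(C, x) = 48 + x
c(W) + I(-8, 65) = 64 + (48 + 65) = 64 + 113 = 177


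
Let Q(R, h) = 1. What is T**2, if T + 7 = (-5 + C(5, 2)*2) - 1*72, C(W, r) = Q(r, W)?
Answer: 6724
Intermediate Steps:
C(W, r) = 1
T = -82 (T = -7 + ((-5 + 1*2) - 1*72) = -7 + ((-5 + 2) - 72) = -7 + (-3 - 72) = -7 - 75 = -82)
T**2 = (-82)**2 = 6724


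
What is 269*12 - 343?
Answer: 2885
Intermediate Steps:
269*12 - 343 = 3228 - 343 = 2885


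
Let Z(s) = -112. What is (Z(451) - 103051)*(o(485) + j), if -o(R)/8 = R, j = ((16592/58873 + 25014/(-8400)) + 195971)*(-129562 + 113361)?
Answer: 26995809339332646239269/82422200 ≈ 3.2753e+14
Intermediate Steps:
j = -261680799782844063/82422200 (j = ((16592*(1/58873) + 25014*(-1/8400)) + 195971)*(-16201) = ((16592/58873 - 4169/1400) + 195971)*(-16201) = (-222212737/82422200 + 195971)*(-16201) = (16152138743463/82422200)*(-16201) = -261680799782844063/82422200 ≈ -3.1749e+9)
o(R) = -8*R
(Z(451) - 103051)*(o(485) + j) = (-112 - 103051)*(-8*485 - 261680799782844063/82422200) = -103163*(-3880 - 261680799782844063/82422200) = -103163*(-261681119580980063/82422200) = 26995809339332646239269/82422200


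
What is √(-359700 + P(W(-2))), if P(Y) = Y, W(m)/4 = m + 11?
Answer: 4*I*√22479 ≈ 599.72*I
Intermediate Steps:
W(m) = 44 + 4*m (W(m) = 4*(m + 11) = 4*(11 + m) = 44 + 4*m)
√(-359700 + P(W(-2))) = √(-359700 + (44 + 4*(-2))) = √(-359700 + (44 - 8)) = √(-359700 + 36) = √(-359664) = 4*I*√22479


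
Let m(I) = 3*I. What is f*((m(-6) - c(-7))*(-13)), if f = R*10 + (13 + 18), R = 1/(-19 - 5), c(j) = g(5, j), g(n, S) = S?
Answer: 52481/12 ≈ 4373.4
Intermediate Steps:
c(j) = j
R = -1/24 (R = 1/(-24) = -1/24 ≈ -0.041667)
f = 367/12 (f = -1/24*10 + (13 + 18) = -5/12 + 31 = 367/12 ≈ 30.583)
f*((m(-6) - c(-7))*(-13)) = 367*((3*(-6) - 1*(-7))*(-13))/12 = 367*((-18 + 7)*(-13))/12 = 367*(-11*(-13))/12 = (367/12)*143 = 52481/12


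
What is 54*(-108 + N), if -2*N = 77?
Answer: -7911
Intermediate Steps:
N = -77/2 (N = -½*77 = -77/2 ≈ -38.500)
54*(-108 + N) = 54*(-108 - 77/2) = 54*(-293/2) = -7911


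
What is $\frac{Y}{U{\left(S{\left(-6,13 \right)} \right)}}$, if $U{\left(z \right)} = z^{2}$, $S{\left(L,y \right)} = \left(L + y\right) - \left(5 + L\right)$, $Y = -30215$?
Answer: $- \frac{30215}{64} \approx -472.11$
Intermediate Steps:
$S{\left(L,y \right)} = -5 + y$
$\frac{Y}{U{\left(S{\left(-6,13 \right)} \right)}} = - \frac{30215}{\left(-5 + 13\right)^{2}} = - \frac{30215}{8^{2}} = - \frac{30215}{64}$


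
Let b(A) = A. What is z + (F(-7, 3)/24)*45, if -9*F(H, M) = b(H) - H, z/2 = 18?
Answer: 36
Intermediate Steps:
z = 36 (z = 2*18 = 36)
F(H, M) = 0 (F(H, M) = -(H - H)/9 = -⅑*0 = 0)
z + (F(-7, 3)/24)*45 = 36 + (0/24)*45 = 36 + (0*(1/24))*45 = 36 + 0*45 = 36 + 0 = 36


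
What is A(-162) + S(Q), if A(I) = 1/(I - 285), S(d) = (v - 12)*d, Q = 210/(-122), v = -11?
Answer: 1079444/27267 ≈ 39.588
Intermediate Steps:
Q = -105/61 (Q = 210*(-1/122) = -105/61 ≈ -1.7213)
S(d) = -23*d (S(d) = (-11 - 12)*d = -23*d)
A(I) = 1/(-285 + I)
A(-162) + S(Q) = 1/(-285 - 162) - 23*(-105/61) = 1/(-447) + 2415/61 = -1/447 + 2415/61 = 1079444/27267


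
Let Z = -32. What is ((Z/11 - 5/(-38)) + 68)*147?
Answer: 4007661/418 ≈ 9587.7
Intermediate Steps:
((Z/11 - 5/(-38)) + 68)*147 = ((-32/11 - 5/(-38)) + 68)*147 = ((-32*1/11 - 5*(-1/38)) + 68)*147 = ((-32/11 + 5/38) + 68)*147 = (-1161/418 + 68)*147 = (27263/418)*147 = 4007661/418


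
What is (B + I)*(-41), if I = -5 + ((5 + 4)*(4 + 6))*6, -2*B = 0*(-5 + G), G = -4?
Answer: -21935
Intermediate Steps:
B = 0 (B = -0*(-5 - 4) = -0*(-9) = -½*0 = 0)
I = 535 (I = -5 + (9*10)*6 = -5 + 90*6 = -5 + 540 = 535)
(B + I)*(-41) = (0 + 535)*(-41) = 535*(-41) = -21935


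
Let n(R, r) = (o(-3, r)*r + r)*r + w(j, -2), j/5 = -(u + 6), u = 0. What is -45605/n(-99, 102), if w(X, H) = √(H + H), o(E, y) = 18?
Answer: -450750699/1953790049 + 9121*I/3907580098 ≈ -0.23071 + 2.3342e-6*I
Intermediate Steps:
j = -30 (j = 5*(-(0 + 6)) = 5*(-1*6) = 5*(-6) = -30)
w(X, H) = √2*√H (w(X, H) = √(2*H) = √2*√H)
n(R, r) = 2*I + 19*r² (n(R, r) = (18*r + r)*r + √2*√(-2) = (19*r)*r + √2*(I*√2) = 19*r² + 2*I = 2*I + 19*r²)
-45605/n(-99, 102) = -45605/(2*I + 19*102²) = -45605/(2*I + 19*10404) = -45605/(2*I + 197676) = -45605*(197676 - 2*I)/39075800980 = -9121*(197676 - 2*I)/7815160196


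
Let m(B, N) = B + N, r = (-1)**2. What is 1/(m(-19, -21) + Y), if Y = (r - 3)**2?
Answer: -1/36 ≈ -0.027778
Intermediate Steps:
r = 1
Y = 4 (Y = (1 - 3)**2 = (-2)**2 = 4)
1/(m(-19, -21) + Y) = 1/((-19 - 21) + 4) = 1/(-40 + 4) = 1/(-36) = -1/36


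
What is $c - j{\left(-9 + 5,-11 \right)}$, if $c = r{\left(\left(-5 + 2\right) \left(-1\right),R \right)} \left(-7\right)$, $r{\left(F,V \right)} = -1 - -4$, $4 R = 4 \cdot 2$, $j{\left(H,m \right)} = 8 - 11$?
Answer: $-18$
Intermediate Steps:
$j{\left(H,m \right)} = -3$ ($j{\left(H,m \right)} = 8 - 11 = -3$)
$R = 2$ ($R = \frac{4 \cdot 2}{4} = \frac{1}{4} \cdot 8 = 2$)
$r{\left(F,V \right)} = 3$ ($r{\left(F,V \right)} = -1 + 4 = 3$)
$c = -21$ ($c = 3 \left(-7\right) = -21$)
$c - j{\left(-9 + 5,-11 \right)} = -21 - -3 = -21 + 3 = -18$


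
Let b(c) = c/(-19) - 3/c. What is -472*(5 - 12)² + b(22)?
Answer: -9668045/418 ≈ -23129.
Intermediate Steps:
b(c) = -3/c - c/19 (b(c) = c*(-1/19) - 3/c = -c/19 - 3/c = -3/c - c/19)
-472*(5 - 12)² + b(22) = -472*(5 - 12)² + (-3/22 - 1/19*22) = -472*(-7)² + (-3*1/22 - 22/19) = -472*49 + (-3/22 - 22/19) = -23128 - 541/418 = -9668045/418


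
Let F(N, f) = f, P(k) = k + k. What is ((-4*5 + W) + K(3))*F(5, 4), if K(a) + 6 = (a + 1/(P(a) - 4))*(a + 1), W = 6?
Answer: -24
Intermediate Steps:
P(k) = 2*k
K(a) = -6 + (1 + a)*(a + 1/(-4 + 2*a)) (K(a) = -6 + (a + 1/(2*a - 4))*(a + 1) = -6 + (a + 1/(-4 + 2*a))*(1 + a) = -6 + (1 + a)*(a + 1/(-4 + 2*a)))
((-4*5 + W) + K(3))*F(5, 4) = ((-4*5 + 6) + (25/2 + 3³ - 1*3² - 15/2*3)/(-2 + 3))*4 = ((-20 + 6) + (25/2 + 27 - 1*9 - 45/2)/1)*4 = (-14 + 1*(25/2 + 27 - 9 - 45/2))*4 = (-14 + 1*8)*4 = (-14 + 8)*4 = -6*4 = -24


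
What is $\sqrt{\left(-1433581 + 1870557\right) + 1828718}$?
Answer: $\sqrt{2265694} \approx 1505.2$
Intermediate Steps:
$\sqrt{\left(-1433581 + 1870557\right) + 1828718} = \sqrt{436976 + 1828718} = \sqrt{2265694}$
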